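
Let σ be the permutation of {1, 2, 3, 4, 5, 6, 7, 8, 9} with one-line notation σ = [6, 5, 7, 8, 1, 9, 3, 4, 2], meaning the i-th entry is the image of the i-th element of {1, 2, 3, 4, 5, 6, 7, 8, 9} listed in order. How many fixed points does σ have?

No element satisfies σ(x) = x, so there are 0 fixed points.

0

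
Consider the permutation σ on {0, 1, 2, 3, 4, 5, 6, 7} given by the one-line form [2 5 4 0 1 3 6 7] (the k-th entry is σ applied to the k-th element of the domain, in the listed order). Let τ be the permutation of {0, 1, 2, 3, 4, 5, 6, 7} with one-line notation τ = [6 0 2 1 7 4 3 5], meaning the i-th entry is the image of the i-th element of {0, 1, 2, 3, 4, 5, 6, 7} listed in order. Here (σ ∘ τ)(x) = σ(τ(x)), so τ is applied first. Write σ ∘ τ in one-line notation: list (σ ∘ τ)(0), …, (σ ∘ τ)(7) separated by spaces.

6 2 4 5 7 1 0 3

Chase each element through τ then σ: 0 → 6 → 6; 1 → 0 → 2; 2 → 2 → 4; 3 → 1 → 5; 4 → 7 → 7; 5 → 4 → 1; 6 → 3 → 0; 7 → 5 → 3.
Collecting the images, σ ∘ τ = [6 2 4 5 7 1 0 3].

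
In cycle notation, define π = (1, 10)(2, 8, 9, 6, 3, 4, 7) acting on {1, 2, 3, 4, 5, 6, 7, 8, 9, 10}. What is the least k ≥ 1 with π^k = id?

14

The disjoint cycles have lengths 7, 2, 1.
Since disjoint cycles commute, ord(π) = lcm(7, 2) = 14.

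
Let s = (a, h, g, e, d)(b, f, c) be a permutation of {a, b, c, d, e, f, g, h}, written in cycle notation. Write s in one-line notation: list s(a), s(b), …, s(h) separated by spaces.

Image by image: a→h, b→f, c→b, d→a, e→d, f→c, g→e, h→g.
Listing these in domain order gives h f b a d c e g.

h f b a d c e g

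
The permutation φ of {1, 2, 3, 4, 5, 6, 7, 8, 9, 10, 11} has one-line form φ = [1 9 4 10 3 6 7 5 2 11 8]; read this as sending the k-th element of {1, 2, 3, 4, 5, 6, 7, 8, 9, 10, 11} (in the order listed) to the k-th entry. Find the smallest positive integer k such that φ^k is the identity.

6

Decomposing into disjoint cycles gives cycle lengths 6, 2, 1, 1, 1.
The order of φ is the least common multiple of its cycle lengths: lcm(6, 2) = 6.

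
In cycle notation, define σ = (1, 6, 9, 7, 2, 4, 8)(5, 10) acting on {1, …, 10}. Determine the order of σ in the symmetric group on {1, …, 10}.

The cycle type of σ is (7, 2, 1).
The order is lcm(7, 2) = 14.

14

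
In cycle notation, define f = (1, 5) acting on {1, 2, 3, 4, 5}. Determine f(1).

1 appears in (1, 5); the next entry (wrapping around) is 5.

5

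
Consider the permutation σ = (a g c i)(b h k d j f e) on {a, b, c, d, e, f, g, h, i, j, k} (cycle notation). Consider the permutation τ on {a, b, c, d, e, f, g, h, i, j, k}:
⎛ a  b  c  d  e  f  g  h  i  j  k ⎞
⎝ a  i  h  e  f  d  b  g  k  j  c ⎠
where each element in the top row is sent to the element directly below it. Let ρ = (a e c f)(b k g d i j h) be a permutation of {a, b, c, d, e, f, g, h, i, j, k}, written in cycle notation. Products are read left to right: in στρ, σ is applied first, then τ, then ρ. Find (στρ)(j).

i

(στρ)(j) = ρ(τ(σ(j))). σ(j) = f, then τ(f) = d, then ρ(d) = i, so the result is i.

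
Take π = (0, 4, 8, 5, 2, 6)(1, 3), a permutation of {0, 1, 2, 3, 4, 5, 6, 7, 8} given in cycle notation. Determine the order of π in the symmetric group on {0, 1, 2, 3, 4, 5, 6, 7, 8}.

The disjoint cycles have lengths 6, 2, 1.
The order is lcm(6, 2) = 6.

6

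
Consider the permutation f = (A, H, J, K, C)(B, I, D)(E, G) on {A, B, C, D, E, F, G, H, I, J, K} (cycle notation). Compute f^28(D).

D lies in the 3-cycle (B, I, D).
On a 3-cycle, f^3 is the identity, so f^28 = f^1 there (28 ≡ 1 mod 3).
Stepping 1 place around the cycle: D → B.

B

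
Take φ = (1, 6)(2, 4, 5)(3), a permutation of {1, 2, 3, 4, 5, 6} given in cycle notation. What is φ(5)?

Within (2, 4, 5), 5 ↦ 2.

2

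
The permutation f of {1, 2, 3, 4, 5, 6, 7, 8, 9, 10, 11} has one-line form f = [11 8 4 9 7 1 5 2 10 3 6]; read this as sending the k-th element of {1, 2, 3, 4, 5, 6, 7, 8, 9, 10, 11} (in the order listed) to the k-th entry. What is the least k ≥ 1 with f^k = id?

Writing f as disjoint cycles, the cycle lengths are 4, 3, 2, 2.
The order of f is the least common multiple of its cycle lengths: lcm(4, 3, 2, 2) = 12.

12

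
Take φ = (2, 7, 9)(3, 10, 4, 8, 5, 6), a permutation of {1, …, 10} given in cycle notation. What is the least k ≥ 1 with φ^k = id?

6

The disjoint cycles have lengths 6, 3, 1.
The order is lcm(6, 3) = 6.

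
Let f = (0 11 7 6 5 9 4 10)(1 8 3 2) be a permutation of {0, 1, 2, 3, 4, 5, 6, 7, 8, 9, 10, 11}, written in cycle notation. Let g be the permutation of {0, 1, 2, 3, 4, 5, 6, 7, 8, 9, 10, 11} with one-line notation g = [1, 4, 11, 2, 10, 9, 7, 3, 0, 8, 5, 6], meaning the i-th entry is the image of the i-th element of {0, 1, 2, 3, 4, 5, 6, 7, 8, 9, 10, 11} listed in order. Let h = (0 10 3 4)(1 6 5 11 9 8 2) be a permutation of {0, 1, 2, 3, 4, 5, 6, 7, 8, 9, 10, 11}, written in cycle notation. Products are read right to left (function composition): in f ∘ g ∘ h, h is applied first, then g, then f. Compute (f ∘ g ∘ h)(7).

Apply the permutations in order: h(7) = 7, then g(7) = 3, then f(3) = 2. So (f ∘ g ∘ h)(7) = 2.

2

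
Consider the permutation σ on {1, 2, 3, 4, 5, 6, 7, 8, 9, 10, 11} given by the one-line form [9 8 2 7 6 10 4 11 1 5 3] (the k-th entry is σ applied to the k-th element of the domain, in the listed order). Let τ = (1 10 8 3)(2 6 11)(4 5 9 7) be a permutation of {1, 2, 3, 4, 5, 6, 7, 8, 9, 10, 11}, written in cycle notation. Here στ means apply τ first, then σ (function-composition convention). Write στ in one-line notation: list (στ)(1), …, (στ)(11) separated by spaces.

5 10 9 6 1 3 7 2 4 11 8

(στ)(x) = σ(τ(x)). Computing each image: σ(τ(1)) = σ(10) = 5, σ(τ(2)) = σ(6) = 10, σ(τ(3)) = σ(1) = 9, σ(τ(4)) = σ(5) = 6, σ(τ(5)) = σ(9) = 1, σ(τ(6)) = σ(11) = 3, σ(τ(7)) = σ(4) = 7, σ(τ(8)) = σ(3) = 2, σ(τ(9)) = σ(7) = 4, σ(τ(10)) = σ(8) = 11, σ(τ(11)) = σ(2) = 8.
Hence στ = [5 10 9 6 1 3 7 2 4 11 8].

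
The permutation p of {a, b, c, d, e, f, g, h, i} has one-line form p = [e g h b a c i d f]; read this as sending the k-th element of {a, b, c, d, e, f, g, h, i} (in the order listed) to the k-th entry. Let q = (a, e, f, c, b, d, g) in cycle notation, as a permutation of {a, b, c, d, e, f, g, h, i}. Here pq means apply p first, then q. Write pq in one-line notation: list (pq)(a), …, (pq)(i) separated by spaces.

(pq)(x) = q(p(x)). Computing each image: q(p(a)) = q(e) = f, q(p(b)) = q(g) = a, q(p(c)) = q(h) = h, q(p(d)) = q(b) = d, q(p(e)) = q(a) = e, q(p(f)) = q(c) = b, q(p(g)) = q(i) = i, q(p(h)) = q(d) = g, q(p(i)) = q(f) = c.
Hence pq = [f a h d e b i g c].

f a h d e b i g c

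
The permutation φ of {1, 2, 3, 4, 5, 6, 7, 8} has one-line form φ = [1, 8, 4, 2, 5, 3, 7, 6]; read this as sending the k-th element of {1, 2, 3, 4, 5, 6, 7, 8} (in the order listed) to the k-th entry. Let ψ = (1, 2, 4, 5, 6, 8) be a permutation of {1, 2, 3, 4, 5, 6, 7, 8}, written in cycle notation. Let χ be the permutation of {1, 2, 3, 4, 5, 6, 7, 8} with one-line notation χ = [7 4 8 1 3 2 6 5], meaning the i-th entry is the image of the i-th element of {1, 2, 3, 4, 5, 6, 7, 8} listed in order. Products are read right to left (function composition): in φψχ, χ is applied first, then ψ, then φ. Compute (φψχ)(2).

Chase 2: χ(2) = 4; ψ(4) = 5; φ(5) = 5. Hence (φψχ)(2) = 5.

5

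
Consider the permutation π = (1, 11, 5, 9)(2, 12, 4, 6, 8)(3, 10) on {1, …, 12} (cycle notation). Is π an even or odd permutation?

The cycle lengths are 5, 4, 2, 1.
A cycle is odd iff its length is even; π has 2 even-length cycles, so sgn(π) = (−1)^2 and π is even.

even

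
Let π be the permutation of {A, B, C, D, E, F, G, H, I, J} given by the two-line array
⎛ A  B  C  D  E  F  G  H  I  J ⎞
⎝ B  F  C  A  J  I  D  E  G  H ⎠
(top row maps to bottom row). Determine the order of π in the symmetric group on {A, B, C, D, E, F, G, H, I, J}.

Writing π as disjoint cycles, the cycle lengths are 6, 3, 1.
The order of π is the least common multiple of its cycle lengths: lcm(6, 3) = 6.

6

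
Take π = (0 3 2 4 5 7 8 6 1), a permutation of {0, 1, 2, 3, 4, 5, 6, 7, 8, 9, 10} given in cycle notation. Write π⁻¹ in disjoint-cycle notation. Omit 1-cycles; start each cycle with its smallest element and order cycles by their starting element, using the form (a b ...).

If π sends a → b within a cycle, π⁻¹ sends b → a; equivalently, reverse each cycle.
After reversing and putting each cycle's least element first, π⁻¹ = (0 1 6 8 7 5 4 2 3).

(0 1 6 8 7 5 4 2 3)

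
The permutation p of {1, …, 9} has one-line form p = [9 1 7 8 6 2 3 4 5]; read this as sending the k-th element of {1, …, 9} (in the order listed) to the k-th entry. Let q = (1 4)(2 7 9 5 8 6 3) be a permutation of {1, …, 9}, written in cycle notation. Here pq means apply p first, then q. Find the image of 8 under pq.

(pq)(8) = q(p(8)). p(8) = 4, then q(4) = 1. So (pq)(8) = 1.

1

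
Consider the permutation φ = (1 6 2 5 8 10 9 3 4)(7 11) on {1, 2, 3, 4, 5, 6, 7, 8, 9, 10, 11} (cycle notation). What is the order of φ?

The disjoint cycles have lengths 9, 2.
Since disjoint cycles commute, ord(φ) = lcm(9, 2) = 18.

18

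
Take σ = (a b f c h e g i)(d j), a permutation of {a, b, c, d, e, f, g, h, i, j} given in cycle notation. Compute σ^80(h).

h

h lies in the 8-cycle (a b f c h e g i).
On an 8-cycle, σ^8 is the identity, so σ^80 = σ^0 there (80 ≡ 0 mod 8).
So σ^80(h) = h.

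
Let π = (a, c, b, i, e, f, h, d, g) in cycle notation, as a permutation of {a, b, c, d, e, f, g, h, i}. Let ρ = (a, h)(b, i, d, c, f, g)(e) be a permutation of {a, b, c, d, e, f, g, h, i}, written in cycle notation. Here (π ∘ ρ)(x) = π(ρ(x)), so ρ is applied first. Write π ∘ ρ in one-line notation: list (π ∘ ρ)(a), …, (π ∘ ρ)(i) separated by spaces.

d e h b f a i c g

For each element, apply ρ then π: a → h → d; b → i → e; c → f → h; d → c → b; e → e → f; f → g → a; g → b → i; h → a → c; i → d → g.
So π ∘ ρ in one-line form is d e h b f a i c g.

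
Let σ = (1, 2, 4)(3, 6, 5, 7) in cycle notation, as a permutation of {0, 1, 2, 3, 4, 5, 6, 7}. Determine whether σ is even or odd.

The cycle lengths are 4, 3, 1.
A cycle is odd iff its length is even; σ has 1 even-length cycle, so sgn(σ) = (−1)^1 and σ is odd.

odd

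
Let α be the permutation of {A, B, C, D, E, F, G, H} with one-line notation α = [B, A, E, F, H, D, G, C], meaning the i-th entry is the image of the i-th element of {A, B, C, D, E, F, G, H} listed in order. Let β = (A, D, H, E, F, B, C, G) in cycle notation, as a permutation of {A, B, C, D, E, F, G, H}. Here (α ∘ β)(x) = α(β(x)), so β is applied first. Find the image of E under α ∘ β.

(α ∘ β)(E) = α(β(E)). β(E) = F, then α(F) = D. So (α ∘ β)(E) = D.

D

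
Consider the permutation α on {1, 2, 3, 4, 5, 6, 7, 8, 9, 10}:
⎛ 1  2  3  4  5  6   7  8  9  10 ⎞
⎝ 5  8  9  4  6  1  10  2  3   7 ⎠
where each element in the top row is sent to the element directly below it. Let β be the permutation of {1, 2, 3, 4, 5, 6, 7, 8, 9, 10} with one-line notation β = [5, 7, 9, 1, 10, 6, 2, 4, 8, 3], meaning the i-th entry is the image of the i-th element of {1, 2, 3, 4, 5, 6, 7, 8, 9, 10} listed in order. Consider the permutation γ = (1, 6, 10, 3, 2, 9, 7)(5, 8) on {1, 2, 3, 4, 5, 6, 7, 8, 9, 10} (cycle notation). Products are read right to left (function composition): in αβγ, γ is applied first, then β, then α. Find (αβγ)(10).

(αβγ)(10) = α(β(γ(10))). γ(10) = 3, then β(3) = 9, then α(9) = 3, so the result is 3.

3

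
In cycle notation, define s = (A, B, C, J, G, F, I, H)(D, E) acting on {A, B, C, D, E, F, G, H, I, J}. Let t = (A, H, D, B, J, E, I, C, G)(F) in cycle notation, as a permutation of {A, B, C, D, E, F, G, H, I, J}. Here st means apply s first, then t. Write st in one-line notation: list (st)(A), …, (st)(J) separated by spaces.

J G E I B C F H D A

(st)(x) = t(s(x)). Computing each image: t(s(A)) = t(B) = J, t(s(B)) = t(C) = G, t(s(C)) = t(J) = E, t(s(D)) = t(E) = I, t(s(E)) = t(D) = B, t(s(F)) = t(I) = C, t(s(G)) = t(F) = F, t(s(H)) = t(A) = H, t(s(I)) = t(H) = D, t(s(J)) = t(G) = A.
Hence st = [J G E I B C F H D A].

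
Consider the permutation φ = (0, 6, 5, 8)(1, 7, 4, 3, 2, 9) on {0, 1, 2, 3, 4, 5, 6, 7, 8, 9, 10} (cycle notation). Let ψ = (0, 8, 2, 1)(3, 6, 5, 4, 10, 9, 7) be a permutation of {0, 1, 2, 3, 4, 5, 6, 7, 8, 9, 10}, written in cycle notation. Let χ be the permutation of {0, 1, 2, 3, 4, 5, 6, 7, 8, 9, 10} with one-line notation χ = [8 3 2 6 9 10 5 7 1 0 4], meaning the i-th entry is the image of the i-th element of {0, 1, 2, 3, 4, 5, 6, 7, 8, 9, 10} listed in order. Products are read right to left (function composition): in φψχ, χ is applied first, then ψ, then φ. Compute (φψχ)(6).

3

Apply the permutations in order: χ(6) = 5, then ψ(5) = 4, then φ(4) = 3. So (φψχ)(6) = 3.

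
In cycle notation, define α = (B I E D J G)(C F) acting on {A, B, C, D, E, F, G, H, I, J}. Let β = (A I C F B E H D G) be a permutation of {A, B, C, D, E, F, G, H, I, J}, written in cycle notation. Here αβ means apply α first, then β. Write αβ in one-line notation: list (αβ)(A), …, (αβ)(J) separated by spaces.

(αβ)(x) = β(α(x)). Computing each image: β(α(A)) = β(A) = I, β(α(B)) = β(I) = C, β(α(C)) = β(F) = B, β(α(D)) = β(J) = J, β(α(E)) = β(D) = G, β(α(F)) = β(C) = F, β(α(G)) = β(B) = E, β(α(H)) = β(H) = D, β(α(I)) = β(E) = H, β(α(J)) = β(G) = A.
Hence αβ = [I C B J G F E D H A].

I C B J G F E D H A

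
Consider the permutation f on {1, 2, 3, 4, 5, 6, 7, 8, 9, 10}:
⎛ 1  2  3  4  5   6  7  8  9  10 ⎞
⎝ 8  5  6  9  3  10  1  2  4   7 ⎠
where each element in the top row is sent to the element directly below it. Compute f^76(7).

Tracing 7 → 1 → … returns to 7 after 8 steps, so 7 lies in an 8-cycle (1 8 2 5 3 6 10 7).
Powers repeat with period 8 on this cycle, and 76 mod 8 = 4, so f^76(7) = f^4(7).
Stepping 4 places around the cycle: 7 → 1 → 8 → 2 → 5.

5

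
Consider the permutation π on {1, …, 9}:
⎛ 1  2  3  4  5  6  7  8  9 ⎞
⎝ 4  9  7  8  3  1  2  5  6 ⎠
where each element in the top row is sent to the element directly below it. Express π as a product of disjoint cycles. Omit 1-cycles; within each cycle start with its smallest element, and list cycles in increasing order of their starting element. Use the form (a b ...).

From 1: 1 → 4 → 8 → 5 → 3 → 7 → 2 → 9 → 6 → 1, closing the cycle (1 4 8 5 3 7 2 9 6).
Repeating from the next unused element and collecting all non-trivial cycles gives (1 4 8 5 3 7 2 9 6).

(1 4 8 5 3 7 2 9 6)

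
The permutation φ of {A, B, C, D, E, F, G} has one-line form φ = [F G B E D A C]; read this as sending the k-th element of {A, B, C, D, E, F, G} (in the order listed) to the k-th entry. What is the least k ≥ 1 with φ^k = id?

6

Decomposing into disjoint cycles gives cycle lengths 3, 2, 2.
The order is lcm(3, 2, 2) = 6.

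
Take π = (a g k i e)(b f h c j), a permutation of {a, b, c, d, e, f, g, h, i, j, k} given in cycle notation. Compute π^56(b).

f

b lies in the 5-cycle (b f h c j).
Powers repeat with period 5 on this cycle, and 56 mod 5 = 1, so π^56(b) = π^1(b).
Advancing 1 step from b: b → f.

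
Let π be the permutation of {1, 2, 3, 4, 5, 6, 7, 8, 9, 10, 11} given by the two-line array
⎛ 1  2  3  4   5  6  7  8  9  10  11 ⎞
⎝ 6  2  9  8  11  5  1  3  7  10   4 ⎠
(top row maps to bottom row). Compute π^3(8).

Tracing 8 → 3 → … returns to 8 after 9 steps, so 8 lies in a 9-cycle (1, 6, 5, 11, 4, 8, 3, 9, 7).
Stepping 3 places around the cycle: 8 → 3 → 9 → 7.

7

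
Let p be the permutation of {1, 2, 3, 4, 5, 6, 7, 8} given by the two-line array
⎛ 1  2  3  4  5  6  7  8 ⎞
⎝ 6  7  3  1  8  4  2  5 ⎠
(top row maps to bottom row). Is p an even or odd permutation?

even

In disjoint-cycle form the cycle lengths are 3, 2, 2, 1.
A cycle of length ℓ contributes ℓ−1 transpositions, so p is a product of 2 + 1 + 1 = 4 transpositions — even.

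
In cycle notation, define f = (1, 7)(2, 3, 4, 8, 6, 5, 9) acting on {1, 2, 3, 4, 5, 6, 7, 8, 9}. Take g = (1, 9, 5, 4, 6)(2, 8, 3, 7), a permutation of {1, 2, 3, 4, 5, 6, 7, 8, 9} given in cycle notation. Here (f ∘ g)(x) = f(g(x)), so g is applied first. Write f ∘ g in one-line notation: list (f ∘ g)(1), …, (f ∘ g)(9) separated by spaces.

2 6 1 5 8 7 3 4 9

(f ∘ g)(x) = f(g(x)). Computing each image: f(g(1)) = f(9) = 2, f(g(2)) = f(8) = 6, f(g(3)) = f(7) = 1, f(g(4)) = f(6) = 5, f(g(5)) = f(4) = 8, f(g(6)) = f(1) = 7, f(g(7)) = f(2) = 3, f(g(8)) = f(3) = 4, f(g(9)) = f(5) = 9.
Hence f ∘ g = [2 6 1 5 8 7 3 4 9].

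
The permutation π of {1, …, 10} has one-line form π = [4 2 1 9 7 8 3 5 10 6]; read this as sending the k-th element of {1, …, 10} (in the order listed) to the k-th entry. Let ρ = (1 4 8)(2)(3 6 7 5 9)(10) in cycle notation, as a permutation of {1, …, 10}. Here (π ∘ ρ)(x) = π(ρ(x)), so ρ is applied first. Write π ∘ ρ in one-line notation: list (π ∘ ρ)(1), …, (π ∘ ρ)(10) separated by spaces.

(π ∘ ρ)(x) = π(ρ(x)). Computing each image: π(ρ(1)) = π(4) = 9, π(ρ(2)) = π(2) = 2, π(ρ(3)) = π(6) = 8, π(ρ(4)) = π(8) = 5, π(ρ(5)) = π(9) = 10, π(ρ(6)) = π(7) = 3, π(ρ(7)) = π(5) = 7, π(ρ(8)) = π(1) = 4, π(ρ(9)) = π(3) = 1, π(ρ(10)) = π(10) = 6.
Hence π ∘ ρ = [9 2 8 5 10 3 7 4 1 6].

9 2 8 5 10 3 7 4 1 6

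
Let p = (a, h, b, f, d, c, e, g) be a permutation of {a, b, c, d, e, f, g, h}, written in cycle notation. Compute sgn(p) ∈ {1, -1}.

The cycle lengths are 8.
A cycle is odd iff its length is even; p has 1 even-length cycle, so sgn(p) = (−1)^1 and p is odd.

-1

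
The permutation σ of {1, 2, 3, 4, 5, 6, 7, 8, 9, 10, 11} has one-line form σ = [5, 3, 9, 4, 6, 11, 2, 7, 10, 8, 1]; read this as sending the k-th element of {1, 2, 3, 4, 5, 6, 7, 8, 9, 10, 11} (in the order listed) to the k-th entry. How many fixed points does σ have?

1

The fixed points (elements with σ(x) = x) are {4}, so there is 1.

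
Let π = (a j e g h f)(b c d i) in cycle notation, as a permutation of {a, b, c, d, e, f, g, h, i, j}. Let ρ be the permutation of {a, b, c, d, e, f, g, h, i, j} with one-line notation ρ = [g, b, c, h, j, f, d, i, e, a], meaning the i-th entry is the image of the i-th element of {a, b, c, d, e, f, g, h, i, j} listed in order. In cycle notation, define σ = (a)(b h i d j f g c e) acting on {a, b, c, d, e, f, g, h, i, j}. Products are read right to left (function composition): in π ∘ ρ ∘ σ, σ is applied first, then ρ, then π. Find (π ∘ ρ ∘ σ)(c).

e

(π ∘ ρ ∘ σ)(c) = π(ρ(σ(c))). σ(c) = e, then ρ(e) = j, then π(j) = e, so the result is e.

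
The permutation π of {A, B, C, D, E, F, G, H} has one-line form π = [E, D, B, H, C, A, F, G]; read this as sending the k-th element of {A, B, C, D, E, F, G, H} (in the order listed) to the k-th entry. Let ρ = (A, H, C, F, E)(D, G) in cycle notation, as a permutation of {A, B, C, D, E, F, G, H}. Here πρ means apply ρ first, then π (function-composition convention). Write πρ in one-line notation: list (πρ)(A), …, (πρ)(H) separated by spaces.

For each element, apply ρ then π: A → H → G; B → B → D; C → F → A; D → G → F; E → A → E; F → E → C; G → D → H; H → C → B.
Collecting the images, πρ = [G D A F E C H B].

G D A F E C H B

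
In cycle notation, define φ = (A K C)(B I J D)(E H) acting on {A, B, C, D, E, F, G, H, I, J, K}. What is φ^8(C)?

C lies in the 3-cycle (A K C).
Powers repeat with period 3 on this cycle, and 8 mod 3 = 2, so φ^8(C) = φ^2(C).
Advancing 2 steps from C: C → A → K.

K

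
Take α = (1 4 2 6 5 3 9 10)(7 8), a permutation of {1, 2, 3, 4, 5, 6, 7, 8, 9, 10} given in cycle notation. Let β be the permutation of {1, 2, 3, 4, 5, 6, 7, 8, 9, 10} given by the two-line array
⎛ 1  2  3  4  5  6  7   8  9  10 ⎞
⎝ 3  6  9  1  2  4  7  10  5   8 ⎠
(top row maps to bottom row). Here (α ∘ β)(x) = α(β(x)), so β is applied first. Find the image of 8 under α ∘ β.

β(8) = 10, then α(10) = 1; composing gives (α ∘ β)(8) = 1.

1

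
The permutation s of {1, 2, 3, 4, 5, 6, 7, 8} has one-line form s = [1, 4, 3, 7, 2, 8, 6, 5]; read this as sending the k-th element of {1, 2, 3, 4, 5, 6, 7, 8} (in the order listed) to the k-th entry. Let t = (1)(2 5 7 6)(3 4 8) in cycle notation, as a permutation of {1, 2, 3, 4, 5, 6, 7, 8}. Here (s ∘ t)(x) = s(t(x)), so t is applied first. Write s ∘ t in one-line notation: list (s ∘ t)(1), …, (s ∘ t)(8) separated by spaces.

1 2 7 5 6 4 8 3

For each element, apply t then s: 1 → 1 → 1; 2 → 5 → 2; 3 → 4 → 7; 4 → 8 → 5; 5 → 7 → 6; 6 → 2 → 4; 7 → 6 → 8; 8 → 3 → 3.
Collecting the images, s ∘ t = [1 2 7 5 6 4 8 3].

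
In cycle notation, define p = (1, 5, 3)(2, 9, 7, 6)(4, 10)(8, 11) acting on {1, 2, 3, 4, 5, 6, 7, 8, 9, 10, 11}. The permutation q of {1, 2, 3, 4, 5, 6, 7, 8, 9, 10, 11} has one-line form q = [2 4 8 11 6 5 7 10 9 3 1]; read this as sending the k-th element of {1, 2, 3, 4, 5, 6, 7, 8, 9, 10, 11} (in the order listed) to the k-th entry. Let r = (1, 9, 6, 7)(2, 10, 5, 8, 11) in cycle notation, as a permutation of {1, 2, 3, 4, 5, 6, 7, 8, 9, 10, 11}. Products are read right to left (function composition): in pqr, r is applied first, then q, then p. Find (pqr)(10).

(pqr)(10) = p(q(r(10))). r(10) = 5, then q(5) = 6, then p(6) = 2, so the result is 2.

2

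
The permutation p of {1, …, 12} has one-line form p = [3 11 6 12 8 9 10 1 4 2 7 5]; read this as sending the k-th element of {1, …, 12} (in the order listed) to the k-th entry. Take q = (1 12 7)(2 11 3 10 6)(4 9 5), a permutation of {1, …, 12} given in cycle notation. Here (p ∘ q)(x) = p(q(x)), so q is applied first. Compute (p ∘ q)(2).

7

(p ∘ q)(2) = p(q(2)). q(2) = 11, then p(11) = 7. So (p ∘ q)(2) = 7.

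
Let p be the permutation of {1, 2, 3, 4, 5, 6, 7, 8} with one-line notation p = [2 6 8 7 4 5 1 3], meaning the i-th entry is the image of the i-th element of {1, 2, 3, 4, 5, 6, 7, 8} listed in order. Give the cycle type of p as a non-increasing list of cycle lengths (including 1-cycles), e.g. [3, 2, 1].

[6, 2]

The disjoint cycles are (1, 2, 6, 5, 4, 7)(3, 8), with lengths 6, 2 in non-increasing order.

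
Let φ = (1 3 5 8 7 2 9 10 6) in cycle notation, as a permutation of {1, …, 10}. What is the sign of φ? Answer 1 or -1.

1

The cycle lengths are 9, 1.
A cycle of length ℓ contributes ℓ−1 transpositions, so φ is a product of 8 transpositions — even.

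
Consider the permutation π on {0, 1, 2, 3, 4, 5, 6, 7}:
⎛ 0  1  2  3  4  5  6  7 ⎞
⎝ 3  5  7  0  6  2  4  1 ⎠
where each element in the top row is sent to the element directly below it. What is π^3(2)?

Tracing 2 → 7 → … returns to 2 after 4 steps, so 2 lies in a 4-cycle (1, 5, 2, 7).
Stepping 3 places around the cycle: 2 → 7 → 1 → 5.

5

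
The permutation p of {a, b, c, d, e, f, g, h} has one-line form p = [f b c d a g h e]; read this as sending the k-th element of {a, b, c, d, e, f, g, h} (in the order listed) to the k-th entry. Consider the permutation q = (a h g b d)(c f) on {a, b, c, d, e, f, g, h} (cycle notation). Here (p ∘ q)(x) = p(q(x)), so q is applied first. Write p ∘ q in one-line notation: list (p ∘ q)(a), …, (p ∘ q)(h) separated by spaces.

e d g f a c b h

For each element, apply q then p: a → h → e; b → d → d; c → f → g; d → a → f; e → e → a; f → c → c; g → b → b; h → g → h.
So p ∘ q in one-line form is e d g f a c b h.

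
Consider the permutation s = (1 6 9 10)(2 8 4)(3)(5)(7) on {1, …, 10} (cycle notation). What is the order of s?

The disjoint cycles have lengths 4, 3, 1, 1, 1.
Since disjoint cycles commute, ord(s) = lcm(4, 3) = 12.

12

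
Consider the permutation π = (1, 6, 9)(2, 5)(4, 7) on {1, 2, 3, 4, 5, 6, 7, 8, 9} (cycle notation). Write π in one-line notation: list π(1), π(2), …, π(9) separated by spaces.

6 5 3 7 2 9 4 8 1

Image by image: 1↦6, 2↦5, 3↦3, 4↦7, 5↦2, 6↦9, 7↦4, 8↦8, 9↦1.
Listing these in domain order gives 6 5 3 7 2 9 4 8 1.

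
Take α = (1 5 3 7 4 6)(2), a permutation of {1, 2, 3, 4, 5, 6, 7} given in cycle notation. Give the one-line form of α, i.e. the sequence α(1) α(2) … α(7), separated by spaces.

Each element maps to the next entry in its cycle (wrapping to the front): 1→5, 2→2, 3→7, 4→6, 5→3, 6→1, 7→4.
Listing these in domain order gives 5 2 7 6 3 1 4.

5 2 7 6 3 1 4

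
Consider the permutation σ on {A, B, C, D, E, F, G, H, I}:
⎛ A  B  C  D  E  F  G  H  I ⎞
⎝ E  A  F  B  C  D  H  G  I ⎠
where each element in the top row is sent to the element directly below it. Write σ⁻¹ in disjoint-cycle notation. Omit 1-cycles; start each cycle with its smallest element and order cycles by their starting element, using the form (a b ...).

First write σ in disjoint cycles: (A E C F D B)(G H).
The inverse reverses every cycle; in canonical form, σ⁻¹ = (A B D F C E)(G H).

(A B D F C E)(G H)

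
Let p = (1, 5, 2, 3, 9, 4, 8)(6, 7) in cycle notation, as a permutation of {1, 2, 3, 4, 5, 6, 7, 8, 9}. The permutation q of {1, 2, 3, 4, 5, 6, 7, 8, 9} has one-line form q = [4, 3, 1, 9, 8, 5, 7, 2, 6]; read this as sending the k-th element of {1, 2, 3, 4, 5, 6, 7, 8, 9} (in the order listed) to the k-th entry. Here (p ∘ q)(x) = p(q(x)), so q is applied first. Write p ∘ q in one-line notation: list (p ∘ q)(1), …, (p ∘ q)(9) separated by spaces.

8 9 5 4 1 2 6 3 7

(p ∘ q)(x) = p(q(x)). Computing each image: p(q(1)) = p(4) = 8, p(q(2)) = p(3) = 9, p(q(3)) = p(1) = 5, p(q(4)) = p(9) = 4, p(q(5)) = p(8) = 1, p(q(6)) = p(5) = 2, p(q(7)) = p(7) = 6, p(q(8)) = p(2) = 3, p(q(9)) = p(6) = 7.
Hence p ∘ q = [8 9 5 4 1 2 6 3 7].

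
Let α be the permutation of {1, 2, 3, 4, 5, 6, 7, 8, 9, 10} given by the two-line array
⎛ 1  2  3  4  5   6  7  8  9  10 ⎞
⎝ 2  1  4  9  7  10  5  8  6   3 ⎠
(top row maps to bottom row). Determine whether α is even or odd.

even

In disjoint-cycle form the cycle lengths are 5, 2, 2, 1.
A cycle is odd iff its length is even; α has 2 even-length cycles, so sgn(α) = (−1)^2 and α is even.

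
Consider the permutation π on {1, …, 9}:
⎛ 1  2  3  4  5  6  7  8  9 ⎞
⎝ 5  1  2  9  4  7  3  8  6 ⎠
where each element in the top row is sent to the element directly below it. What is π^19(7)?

Tracing 7 → 3 → … returns to 7 after 8 steps, so 7 lies in an 8-cycle (1, 5, 4, 9, 6, 7, 3, 2).
Since the cycle has length 8, π^19 acts on it the same as π^3 (19 mod 8 = 3).
Advancing 3 steps from 7: 7 → 3 → 2 → 1.

1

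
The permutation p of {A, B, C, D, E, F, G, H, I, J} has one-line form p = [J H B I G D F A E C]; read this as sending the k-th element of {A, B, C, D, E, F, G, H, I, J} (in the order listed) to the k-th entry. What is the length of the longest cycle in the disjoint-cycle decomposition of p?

5

Decomposing into disjoint cycles gives (A, J, C, B, H)(D, I, E, G, F); the longest has length 5.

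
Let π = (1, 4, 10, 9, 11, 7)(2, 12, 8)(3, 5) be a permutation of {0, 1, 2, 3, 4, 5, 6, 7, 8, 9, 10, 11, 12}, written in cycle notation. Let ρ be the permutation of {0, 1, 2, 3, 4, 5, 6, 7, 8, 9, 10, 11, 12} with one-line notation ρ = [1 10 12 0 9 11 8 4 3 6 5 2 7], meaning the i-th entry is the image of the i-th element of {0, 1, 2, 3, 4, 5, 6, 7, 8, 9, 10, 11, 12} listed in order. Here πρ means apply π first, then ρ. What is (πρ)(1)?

9

First apply π: π(1) = 4, then ρ(4) = 9. Thus (πρ)(1) = 9.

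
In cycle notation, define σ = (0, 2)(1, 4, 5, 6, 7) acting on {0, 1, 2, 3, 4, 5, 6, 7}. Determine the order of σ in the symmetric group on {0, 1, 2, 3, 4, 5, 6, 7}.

10

The disjoint cycles have lengths 5, 2, 1.
The order of σ is the least common multiple of its cycle lengths: lcm(5, 2) = 10.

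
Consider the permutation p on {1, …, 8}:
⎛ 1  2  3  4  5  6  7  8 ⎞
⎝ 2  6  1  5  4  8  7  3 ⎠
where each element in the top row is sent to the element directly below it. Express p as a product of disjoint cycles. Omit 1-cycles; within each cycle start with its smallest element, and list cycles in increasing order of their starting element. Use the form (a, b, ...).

(1, 2, 6, 8, 3)(4, 5)

Start at 1 and follow images: 1 → 2 → 6 → 8 → 3 → 1, giving the cycle (1, 2, 6, 8, 3).
Continuing from each remaining unvisited element yields (1, 2, 6, 8, 3)(4, 5).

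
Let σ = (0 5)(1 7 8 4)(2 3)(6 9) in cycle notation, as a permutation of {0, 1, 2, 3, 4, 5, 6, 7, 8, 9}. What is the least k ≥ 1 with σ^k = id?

The disjoint cycles have lengths 4, 2, 2, 2.
Since disjoint cycles commute, ord(σ) = lcm(4, 2, 2, 2) = 4.

4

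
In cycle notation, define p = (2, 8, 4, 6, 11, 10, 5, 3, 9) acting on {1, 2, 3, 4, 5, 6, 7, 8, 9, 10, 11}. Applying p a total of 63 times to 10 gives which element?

10 lies in the 9-cycle (2, 8, 4, 6, 11, 10, 5, 3, 9).
Since the cycle has length 9, p^63 acts on it the same as p^0 (63 mod 9 = 0).
So p^63(10) = 10.

10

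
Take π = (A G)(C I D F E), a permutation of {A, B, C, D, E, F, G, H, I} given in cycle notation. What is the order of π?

The cycle type of π is (5, 2, 1, 1).
The order is lcm(5, 2) = 10.

10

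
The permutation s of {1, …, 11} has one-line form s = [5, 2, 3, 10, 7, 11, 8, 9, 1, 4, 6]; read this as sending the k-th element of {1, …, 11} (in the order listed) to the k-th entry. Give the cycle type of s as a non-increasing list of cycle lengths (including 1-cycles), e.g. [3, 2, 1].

[5, 2, 2, 1, 1]

The disjoint cycles are (1, 5, 7, 8, 9)(2)(3)(4, 10)(6, 11), with lengths 5, 2, 2, 1, 1 in non-increasing order.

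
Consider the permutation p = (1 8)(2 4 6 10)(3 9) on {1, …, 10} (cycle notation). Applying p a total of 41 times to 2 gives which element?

4

2 lies in the 4-cycle (2 4 6 10).
On a 4-cycle, p^4 is the identity, so p^41 = p^1 there (41 ≡ 1 mod 4).
Advancing 1 step from 2: 2 → 4.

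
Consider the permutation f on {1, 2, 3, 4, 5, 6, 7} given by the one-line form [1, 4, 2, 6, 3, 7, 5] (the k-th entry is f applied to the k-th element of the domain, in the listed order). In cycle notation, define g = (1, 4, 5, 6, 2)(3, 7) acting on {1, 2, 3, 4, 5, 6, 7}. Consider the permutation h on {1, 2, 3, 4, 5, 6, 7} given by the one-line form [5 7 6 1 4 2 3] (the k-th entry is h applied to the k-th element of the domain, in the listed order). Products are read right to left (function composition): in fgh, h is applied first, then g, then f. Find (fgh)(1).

7

(fgh)(1) = f(g(h(1))). h(1) = 5, then g(5) = 6, then f(6) = 7, so the result is 7.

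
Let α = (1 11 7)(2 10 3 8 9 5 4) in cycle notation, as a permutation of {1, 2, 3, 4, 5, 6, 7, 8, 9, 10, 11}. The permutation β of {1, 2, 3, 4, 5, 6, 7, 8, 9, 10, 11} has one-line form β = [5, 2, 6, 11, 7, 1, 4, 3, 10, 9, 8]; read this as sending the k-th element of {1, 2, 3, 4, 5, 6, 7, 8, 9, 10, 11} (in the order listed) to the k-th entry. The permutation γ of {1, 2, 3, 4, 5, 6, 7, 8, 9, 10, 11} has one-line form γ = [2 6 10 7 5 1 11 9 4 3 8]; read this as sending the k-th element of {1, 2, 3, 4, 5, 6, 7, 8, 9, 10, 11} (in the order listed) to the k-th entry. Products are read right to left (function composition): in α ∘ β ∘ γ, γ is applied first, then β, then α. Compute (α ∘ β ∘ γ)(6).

Chase 6: γ(6) = 1; β(1) = 5; α(5) = 4. Hence (α ∘ β ∘ γ)(6) = 4.

4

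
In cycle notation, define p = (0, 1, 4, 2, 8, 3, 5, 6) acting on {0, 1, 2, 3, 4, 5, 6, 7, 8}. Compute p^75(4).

4 lies in the 8-cycle (0, 1, 4, 2, 8, 3, 5, 6).
Since the cycle has length 8, p^75 acts on it the same as p^3 (75 mod 8 = 3).
Stepping 3 places around the cycle: 4 → 2 → 8 → 3.

3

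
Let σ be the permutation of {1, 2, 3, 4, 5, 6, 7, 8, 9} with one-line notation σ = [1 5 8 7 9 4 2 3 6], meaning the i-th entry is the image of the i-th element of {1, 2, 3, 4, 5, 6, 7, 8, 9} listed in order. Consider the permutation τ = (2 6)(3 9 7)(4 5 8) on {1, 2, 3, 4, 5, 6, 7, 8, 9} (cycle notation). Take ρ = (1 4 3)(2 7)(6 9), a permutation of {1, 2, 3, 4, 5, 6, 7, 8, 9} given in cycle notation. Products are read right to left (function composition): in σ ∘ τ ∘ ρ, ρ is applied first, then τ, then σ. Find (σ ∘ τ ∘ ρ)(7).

Chase 7: ρ(7) = 2; τ(2) = 6; σ(6) = 4. Hence (σ ∘ τ ∘ ρ)(7) = 4.

4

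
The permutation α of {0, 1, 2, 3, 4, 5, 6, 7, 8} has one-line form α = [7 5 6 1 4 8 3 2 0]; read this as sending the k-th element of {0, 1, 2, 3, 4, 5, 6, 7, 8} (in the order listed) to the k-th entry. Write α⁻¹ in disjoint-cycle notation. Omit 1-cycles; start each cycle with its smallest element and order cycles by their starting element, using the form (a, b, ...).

The cycle decomposition of α is (0, 7, 2, 6, 3, 1, 5, 8).
The inverse reverses every cycle; in canonical form, α⁻¹ = (0, 8, 5, 1, 3, 6, 2, 7).

(0, 8, 5, 1, 3, 6, 2, 7)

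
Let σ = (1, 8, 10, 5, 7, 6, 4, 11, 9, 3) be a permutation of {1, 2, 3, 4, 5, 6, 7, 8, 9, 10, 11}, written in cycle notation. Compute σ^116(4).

4 lies in the 10-cycle (1, 8, 10, 5, 7, 6, 4, 11, 9, 3).
On a 10-cycle, σ^10 is the identity, so σ^116 = σ^6 there (116 ≡ 6 mod 10).
Advancing 6 steps from 4: 4 → 11 → 9 → 3 → 1 → 8 → 10.

10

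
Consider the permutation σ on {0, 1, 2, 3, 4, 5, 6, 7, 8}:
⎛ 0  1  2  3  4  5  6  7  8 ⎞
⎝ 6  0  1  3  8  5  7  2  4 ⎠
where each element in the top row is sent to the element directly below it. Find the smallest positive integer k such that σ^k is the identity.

Decomposing into disjoint cycles gives cycle lengths 5, 2, 1, 1.
Since disjoint cycles commute, ord(σ) = lcm(5, 2) = 10.

10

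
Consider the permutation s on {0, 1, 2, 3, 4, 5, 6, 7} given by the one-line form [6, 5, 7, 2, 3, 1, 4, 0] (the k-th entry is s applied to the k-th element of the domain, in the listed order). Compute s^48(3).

3

Tracing 3 → 2 → … returns to 3 after 6 steps, so 3 lies in a 6-cycle (0 6 4 3 2 7).
Powers repeat with period 6 on this cycle, and 48 mod 6 = 0, so s^48(3) = s^0(3).
So s^48(3) = 3.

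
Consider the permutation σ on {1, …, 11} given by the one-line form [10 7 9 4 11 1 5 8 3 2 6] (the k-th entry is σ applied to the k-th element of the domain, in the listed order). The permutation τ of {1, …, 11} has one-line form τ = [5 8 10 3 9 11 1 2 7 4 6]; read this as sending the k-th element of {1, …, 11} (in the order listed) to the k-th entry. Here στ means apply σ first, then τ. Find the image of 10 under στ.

First apply σ: σ(10) = 2, then τ(2) = 8. Thus (στ)(10) = 8.

8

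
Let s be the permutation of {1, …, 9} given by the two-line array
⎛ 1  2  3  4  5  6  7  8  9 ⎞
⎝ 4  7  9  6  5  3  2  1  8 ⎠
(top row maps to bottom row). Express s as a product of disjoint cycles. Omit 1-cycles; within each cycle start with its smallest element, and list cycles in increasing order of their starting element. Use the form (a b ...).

(1 4 6 3 9 8)(2 7)

Iterating s from 1 gives 1 → 4 → 6 → 3 → 9 → 8 → 1; that is the 6-cycle (1 4 6 3 9 8).
Repeating from the next unused element and collecting all non-trivial cycles gives (1 4 6 3 9 8)(2 7).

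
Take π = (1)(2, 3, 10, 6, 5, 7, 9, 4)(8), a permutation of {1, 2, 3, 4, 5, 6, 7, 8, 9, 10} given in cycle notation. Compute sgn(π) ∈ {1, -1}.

-1

The cycle lengths are 8, 1, 1.
A cycle of length ℓ contributes ℓ−1 transpositions, so π is a product of 7 transpositions — odd.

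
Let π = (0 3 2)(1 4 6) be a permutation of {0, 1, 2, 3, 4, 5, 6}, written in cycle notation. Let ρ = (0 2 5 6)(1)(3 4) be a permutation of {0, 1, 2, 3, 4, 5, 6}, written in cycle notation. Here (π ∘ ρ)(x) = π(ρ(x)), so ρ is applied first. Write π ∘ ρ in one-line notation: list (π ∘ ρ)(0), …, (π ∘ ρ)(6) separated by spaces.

0 4 5 6 2 1 3

(π ∘ ρ)(x) = π(ρ(x)). Computing each image: π(ρ(0)) = π(2) = 0, π(ρ(1)) = π(1) = 4, π(ρ(2)) = π(5) = 5, π(ρ(3)) = π(4) = 6, π(ρ(4)) = π(3) = 2, π(ρ(5)) = π(6) = 1, π(ρ(6)) = π(0) = 3.
Hence π ∘ ρ = [0 4 5 6 2 1 3].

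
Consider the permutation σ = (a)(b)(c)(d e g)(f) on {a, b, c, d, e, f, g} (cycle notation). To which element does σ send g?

Within (d e g), g ↦ d.

d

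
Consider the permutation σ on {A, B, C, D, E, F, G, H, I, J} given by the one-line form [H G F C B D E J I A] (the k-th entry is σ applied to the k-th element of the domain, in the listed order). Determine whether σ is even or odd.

In disjoint-cycle form the cycle lengths are 3, 3, 3, 1.
A cycle is odd iff its length is even; σ has 0 even-length cycles, so sgn(σ) = (−1)^0 and σ is even.

even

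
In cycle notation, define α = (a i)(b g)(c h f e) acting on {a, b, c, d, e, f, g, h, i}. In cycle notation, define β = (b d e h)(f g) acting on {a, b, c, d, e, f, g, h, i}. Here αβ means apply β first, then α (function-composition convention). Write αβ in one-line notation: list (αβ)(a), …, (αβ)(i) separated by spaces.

(αβ)(x) = α(β(x)). Computing each image: α(β(a)) = α(a) = i, α(β(b)) = α(d) = d, α(β(c)) = α(c) = h, α(β(d)) = α(e) = c, α(β(e)) = α(h) = f, α(β(f)) = α(g) = b, α(β(g)) = α(f) = e, α(β(h)) = α(b) = g, α(β(i)) = α(i) = a.
Hence αβ = [i d h c f b e g a].

i d h c f b e g a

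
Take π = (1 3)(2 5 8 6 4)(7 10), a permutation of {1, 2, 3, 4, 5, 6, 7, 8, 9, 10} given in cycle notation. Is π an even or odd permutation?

The cycle lengths are 5, 2, 2, 1.
A cycle is odd iff its length is even; π has 2 even-length cycles, so sgn(π) = (−1)^2 and π is even.

even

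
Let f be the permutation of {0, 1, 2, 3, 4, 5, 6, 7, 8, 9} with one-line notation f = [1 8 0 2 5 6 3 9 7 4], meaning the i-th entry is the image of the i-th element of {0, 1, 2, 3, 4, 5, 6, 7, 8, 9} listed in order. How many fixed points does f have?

0

No element satisfies f(x) = x, so there are 0 fixed points.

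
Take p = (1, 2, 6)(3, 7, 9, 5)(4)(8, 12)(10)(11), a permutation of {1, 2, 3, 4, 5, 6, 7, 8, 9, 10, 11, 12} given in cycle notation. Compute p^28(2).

6

2 lies in the 3-cycle (1, 2, 6).
Powers repeat with period 3 on this cycle, and 28 mod 3 = 1, so p^28(2) = p^1(2).
Stepping 1 place around the cycle: 2 → 6.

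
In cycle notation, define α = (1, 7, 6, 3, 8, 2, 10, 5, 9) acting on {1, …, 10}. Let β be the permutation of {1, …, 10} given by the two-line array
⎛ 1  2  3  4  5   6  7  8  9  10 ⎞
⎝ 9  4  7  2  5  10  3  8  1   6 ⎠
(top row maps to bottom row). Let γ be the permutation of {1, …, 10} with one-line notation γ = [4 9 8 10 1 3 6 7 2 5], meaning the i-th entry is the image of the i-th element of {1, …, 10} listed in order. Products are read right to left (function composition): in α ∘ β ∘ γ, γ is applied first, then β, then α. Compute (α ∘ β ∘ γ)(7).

5

(α ∘ β ∘ γ)(7) = α(β(γ(7))). γ(7) = 6, then β(6) = 10, then α(10) = 5, so the result is 5.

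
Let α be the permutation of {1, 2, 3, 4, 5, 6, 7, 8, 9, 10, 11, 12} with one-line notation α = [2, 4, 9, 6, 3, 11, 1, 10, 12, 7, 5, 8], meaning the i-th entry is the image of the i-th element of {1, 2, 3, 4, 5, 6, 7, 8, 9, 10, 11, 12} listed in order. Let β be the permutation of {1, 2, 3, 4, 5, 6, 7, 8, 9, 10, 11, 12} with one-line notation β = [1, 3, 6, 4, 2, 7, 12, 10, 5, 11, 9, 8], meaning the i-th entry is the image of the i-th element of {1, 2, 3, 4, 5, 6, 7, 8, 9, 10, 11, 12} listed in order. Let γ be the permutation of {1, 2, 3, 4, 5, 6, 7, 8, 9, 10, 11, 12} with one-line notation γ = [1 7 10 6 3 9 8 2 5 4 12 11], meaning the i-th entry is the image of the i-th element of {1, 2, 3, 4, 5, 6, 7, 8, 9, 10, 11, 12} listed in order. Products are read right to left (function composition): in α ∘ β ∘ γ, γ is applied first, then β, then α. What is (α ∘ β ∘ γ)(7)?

7

(α ∘ β ∘ γ)(7) = α(β(γ(7))). γ(7) = 8, then β(8) = 10, then α(10) = 7, so the result is 7.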